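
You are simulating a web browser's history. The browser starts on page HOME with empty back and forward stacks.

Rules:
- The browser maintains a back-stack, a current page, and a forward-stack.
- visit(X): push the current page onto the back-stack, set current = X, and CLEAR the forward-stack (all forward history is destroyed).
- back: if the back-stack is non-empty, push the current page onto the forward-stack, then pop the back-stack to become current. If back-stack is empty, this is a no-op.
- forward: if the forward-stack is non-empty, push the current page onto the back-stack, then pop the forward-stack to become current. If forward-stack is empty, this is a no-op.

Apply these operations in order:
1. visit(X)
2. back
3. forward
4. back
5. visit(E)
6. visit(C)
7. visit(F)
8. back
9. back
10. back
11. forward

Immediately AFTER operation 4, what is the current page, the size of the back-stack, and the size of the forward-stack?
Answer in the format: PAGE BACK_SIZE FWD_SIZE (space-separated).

After 1 (visit(X)): cur=X back=1 fwd=0
After 2 (back): cur=HOME back=0 fwd=1
After 3 (forward): cur=X back=1 fwd=0
After 4 (back): cur=HOME back=0 fwd=1

HOME 0 1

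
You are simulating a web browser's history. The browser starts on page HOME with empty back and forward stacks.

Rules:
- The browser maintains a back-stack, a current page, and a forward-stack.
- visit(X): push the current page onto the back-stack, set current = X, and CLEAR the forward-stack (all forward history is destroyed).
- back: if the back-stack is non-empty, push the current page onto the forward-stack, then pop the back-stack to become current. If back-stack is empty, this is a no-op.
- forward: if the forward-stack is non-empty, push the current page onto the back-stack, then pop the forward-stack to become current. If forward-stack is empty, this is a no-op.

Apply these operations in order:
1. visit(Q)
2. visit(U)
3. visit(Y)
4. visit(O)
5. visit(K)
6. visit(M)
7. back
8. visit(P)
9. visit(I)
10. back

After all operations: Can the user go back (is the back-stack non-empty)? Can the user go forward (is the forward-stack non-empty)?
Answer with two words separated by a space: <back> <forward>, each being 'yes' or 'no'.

Answer: yes yes

Derivation:
After 1 (visit(Q)): cur=Q back=1 fwd=0
After 2 (visit(U)): cur=U back=2 fwd=0
After 3 (visit(Y)): cur=Y back=3 fwd=0
After 4 (visit(O)): cur=O back=4 fwd=0
After 5 (visit(K)): cur=K back=5 fwd=0
After 6 (visit(M)): cur=M back=6 fwd=0
After 7 (back): cur=K back=5 fwd=1
After 8 (visit(P)): cur=P back=6 fwd=0
After 9 (visit(I)): cur=I back=7 fwd=0
After 10 (back): cur=P back=6 fwd=1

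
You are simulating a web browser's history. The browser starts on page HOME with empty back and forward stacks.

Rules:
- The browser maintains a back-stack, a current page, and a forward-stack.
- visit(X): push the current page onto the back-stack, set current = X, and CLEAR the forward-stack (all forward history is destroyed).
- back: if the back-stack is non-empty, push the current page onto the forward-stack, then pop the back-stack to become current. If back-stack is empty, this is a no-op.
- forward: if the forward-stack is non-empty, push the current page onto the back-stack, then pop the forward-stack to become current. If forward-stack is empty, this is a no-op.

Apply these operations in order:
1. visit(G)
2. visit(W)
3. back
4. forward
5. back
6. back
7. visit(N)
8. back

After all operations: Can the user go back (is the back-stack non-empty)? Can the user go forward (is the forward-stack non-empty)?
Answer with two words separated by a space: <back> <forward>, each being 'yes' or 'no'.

After 1 (visit(G)): cur=G back=1 fwd=0
After 2 (visit(W)): cur=W back=2 fwd=0
After 3 (back): cur=G back=1 fwd=1
After 4 (forward): cur=W back=2 fwd=0
After 5 (back): cur=G back=1 fwd=1
After 6 (back): cur=HOME back=0 fwd=2
After 7 (visit(N)): cur=N back=1 fwd=0
After 8 (back): cur=HOME back=0 fwd=1

Answer: no yes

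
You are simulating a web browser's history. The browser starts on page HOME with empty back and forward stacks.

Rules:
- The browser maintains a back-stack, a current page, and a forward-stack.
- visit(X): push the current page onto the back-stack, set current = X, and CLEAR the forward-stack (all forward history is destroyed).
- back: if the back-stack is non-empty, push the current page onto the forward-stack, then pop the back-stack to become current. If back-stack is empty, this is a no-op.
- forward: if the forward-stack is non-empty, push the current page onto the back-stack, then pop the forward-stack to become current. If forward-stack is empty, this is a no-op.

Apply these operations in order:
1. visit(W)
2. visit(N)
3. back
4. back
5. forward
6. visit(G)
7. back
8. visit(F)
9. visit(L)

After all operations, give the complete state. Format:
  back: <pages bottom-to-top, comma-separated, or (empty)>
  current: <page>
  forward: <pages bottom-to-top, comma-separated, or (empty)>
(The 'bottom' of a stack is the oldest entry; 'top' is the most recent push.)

Answer: back: HOME,W,F
current: L
forward: (empty)

Derivation:
After 1 (visit(W)): cur=W back=1 fwd=0
After 2 (visit(N)): cur=N back=2 fwd=0
After 3 (back): cur=W back=1 fwd=1
After 4 (back): cur=HOME back=0 fwd=2
After 5 (forward): cur=W back=1 fwd=1
After 6 (visit(G)): cur=G back=2 fwd=0
After 7 (back): cur=W back=1 fwd=1
After 8 (visit(F)): cur=F back=2 fwd=0
After 9 (visit(L)): cur=L back=3 fwd=0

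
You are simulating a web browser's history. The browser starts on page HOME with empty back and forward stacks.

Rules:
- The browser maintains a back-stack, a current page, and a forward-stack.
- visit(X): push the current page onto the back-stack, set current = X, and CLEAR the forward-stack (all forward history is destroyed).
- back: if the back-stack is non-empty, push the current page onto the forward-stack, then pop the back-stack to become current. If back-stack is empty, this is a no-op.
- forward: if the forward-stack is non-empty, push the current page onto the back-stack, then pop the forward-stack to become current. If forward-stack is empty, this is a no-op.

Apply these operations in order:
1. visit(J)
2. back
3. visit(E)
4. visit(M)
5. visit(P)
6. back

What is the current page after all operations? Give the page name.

Answer: M

Derivation:
After 1 (visit(J)): cur=J back=1 fwd=0
After 2 (back): cur=HOME back=0 fwd=1
After 3 (visit(E)): cur=E back=1 fwd=0
After 4 (visit(M)): cur=M back=2 fwd=0
After 5 (visit(P)): cur=P back=3 fwd=0
After 6 (back): cur=M back=2 fwd=1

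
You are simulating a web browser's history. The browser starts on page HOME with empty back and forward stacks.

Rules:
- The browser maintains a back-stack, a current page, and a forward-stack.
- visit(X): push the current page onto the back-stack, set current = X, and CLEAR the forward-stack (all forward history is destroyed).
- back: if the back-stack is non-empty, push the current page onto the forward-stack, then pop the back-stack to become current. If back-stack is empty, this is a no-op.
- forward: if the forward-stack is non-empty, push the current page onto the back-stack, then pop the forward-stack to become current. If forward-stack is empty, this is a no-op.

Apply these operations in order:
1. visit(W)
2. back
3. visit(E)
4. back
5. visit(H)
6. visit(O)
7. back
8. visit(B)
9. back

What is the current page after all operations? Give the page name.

Answer: H

Derivation:
After 1 (visit(W)): cur=W back=1 fwd=0
After 2 (back): cur=HOME back=0 fwd=1
After 3 (visit(E)): cur=E back=1 fwd=0
After 4 (back): cur=HOME back=0 fwd=1
After 5 (visit(H)): cur=H back=1 fwd=0
After 6 (visit(O)): cur=O back=2 fwd=0
After 7 (back): cur=H back=1 fwd=1
After 8 (visit(B)): cur=B back=2 fwd=0
After 9 (back): cur=H back=1 fwd=1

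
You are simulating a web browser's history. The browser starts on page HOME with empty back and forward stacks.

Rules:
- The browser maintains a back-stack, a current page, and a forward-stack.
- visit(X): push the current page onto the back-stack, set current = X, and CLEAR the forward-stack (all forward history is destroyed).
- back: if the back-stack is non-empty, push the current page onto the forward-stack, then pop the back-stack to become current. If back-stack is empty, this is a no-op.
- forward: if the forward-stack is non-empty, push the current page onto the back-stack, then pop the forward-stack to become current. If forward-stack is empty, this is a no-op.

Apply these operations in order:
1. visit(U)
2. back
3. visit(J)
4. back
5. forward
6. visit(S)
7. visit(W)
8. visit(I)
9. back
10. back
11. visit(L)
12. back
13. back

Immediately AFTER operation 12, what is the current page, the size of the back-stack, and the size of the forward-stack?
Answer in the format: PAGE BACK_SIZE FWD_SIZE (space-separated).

After 1 (visit(U)): cur=U back=1 fwd=0
After 2 (back): cur=HOME back=0 fwd=1
After 3 (visit(J)): cur=J back=1 fwd=0
After 4 (back): cur=HOME back=0 fwd=1
After 5 (forward): cur=J back=1 fwd=0
After 6 (visit(S)): cur=S back=2 fwd=0
After 7 (visit(W)): cur=W back=3 fwd=0
After 8 (visit(I)): cur=I back=4 fwd=0
After 9 (back): cur=W back=3 fwd=1
After 10 (back): cur=S back=2 fwd=2
After 11 (visit(L)): cur=L back=3 fwd=0
After 12 (back): cur=S back=2 fwd=1

S 2 1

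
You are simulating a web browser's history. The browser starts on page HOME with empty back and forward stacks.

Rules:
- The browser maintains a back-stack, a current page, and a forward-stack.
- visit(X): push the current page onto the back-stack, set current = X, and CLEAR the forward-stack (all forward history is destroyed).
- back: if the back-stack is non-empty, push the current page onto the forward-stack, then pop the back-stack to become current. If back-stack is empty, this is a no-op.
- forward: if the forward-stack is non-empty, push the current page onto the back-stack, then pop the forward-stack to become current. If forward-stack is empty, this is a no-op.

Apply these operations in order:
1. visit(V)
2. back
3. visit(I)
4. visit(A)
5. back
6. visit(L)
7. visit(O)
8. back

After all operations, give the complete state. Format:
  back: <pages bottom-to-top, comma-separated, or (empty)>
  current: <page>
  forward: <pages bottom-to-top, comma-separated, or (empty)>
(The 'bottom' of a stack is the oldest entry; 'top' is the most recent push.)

After 1 (visit(V)): cur=V back=1 fwd=0
After 2 (back): cur=HOME back=0 fwd=1
After 3 (visit(I)): cur=I back=1 fwd=0
After 4 (visit(A)): cur=A back=2 fwd=0
After 5 (back): cur=I back=1 fwd=1
After 6 (visit(L)): cur=L back=2 fwd=0
After 7 (visit(O)): cur=O back=3 fwd=0
After 8 (back): cur=L back=2 fwd=1

Answer: back: HOME,I
current: L
forward: O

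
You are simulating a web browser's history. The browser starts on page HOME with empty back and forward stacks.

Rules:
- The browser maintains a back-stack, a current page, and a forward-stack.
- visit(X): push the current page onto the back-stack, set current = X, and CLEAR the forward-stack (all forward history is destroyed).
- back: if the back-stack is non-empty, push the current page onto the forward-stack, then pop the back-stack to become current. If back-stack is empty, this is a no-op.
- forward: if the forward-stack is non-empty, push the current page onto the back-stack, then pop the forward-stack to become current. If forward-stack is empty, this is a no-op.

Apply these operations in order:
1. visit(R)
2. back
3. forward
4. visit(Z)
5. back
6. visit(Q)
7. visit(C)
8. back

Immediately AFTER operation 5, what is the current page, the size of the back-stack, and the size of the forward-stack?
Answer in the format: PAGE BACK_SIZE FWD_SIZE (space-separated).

After 1 (visit(R)): cur=R back=1 fwd=0
After 2 (back): cur=HOME back=0 fwd=1
After 3 (forward): cur=R back=1 fwd=0
After 4 (visit(Z)): cur=Z back=2 fwd=0
After 5 (back): cur=R back=1 fwd=1

R 1 1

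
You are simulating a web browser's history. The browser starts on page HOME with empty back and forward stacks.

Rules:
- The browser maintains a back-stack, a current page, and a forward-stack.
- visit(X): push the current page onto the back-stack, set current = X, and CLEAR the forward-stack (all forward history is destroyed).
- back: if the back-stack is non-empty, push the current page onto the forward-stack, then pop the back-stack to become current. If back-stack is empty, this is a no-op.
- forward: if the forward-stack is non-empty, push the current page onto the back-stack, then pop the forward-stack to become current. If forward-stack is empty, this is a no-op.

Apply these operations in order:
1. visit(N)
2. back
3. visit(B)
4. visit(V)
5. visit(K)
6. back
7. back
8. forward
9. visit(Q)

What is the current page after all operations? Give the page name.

Answer: Q

Derivation:
After 1 (visit(N)): cur=N back=1 fwd=0
After 2 (back): cur=HOME back=0 fwd=1
After 3 (visit(B)): cur=B back=1 fwd=0
After 4 (visit(V)): cur=V back=2 fwd=0
After 5 (visit(K)): cur=K back=3 fwd=0
After 6 (back): cur=V back=2 fwd=1
After 7 (back): cur=B back=1 fwd=2
After 8 (forward): cur=V back=2 fwd=1
After 9 (visit(Q)): cur=Q back=3 fwd=0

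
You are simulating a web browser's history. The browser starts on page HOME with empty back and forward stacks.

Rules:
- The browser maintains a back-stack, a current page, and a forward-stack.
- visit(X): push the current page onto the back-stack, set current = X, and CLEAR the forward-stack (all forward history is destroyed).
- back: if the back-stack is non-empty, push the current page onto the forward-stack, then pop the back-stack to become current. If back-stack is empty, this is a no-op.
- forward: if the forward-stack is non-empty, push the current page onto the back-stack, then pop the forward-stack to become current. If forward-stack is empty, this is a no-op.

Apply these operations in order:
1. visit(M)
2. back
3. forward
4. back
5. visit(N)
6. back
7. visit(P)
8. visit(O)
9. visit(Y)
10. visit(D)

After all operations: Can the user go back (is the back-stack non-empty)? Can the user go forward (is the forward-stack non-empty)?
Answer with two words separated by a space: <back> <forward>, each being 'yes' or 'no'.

Answer: yes no

Derivation:
After 1 (visit(M)): cur=M back=1 fwd=0
After 2 (back): cur=HOME back=0 fwd=1
After 3 (forward): cur=M back=1 fwd=0
After 4 (back): cur=HOME back=0 fwd=1
After 5 (visit(N)): cur=N back=1 fwd=0
After 6 (back): cur=HOME back=0 fwd=1
After 7 (visit(P)): cur=P back=1 fwd=0
After 8 (visit(O)): cur=O back=2 fwd=0
After 9 (visit(Y)): cur=Y back=3 fwd=0
After 10 (visit(D)): cur=D back=4 fwd=0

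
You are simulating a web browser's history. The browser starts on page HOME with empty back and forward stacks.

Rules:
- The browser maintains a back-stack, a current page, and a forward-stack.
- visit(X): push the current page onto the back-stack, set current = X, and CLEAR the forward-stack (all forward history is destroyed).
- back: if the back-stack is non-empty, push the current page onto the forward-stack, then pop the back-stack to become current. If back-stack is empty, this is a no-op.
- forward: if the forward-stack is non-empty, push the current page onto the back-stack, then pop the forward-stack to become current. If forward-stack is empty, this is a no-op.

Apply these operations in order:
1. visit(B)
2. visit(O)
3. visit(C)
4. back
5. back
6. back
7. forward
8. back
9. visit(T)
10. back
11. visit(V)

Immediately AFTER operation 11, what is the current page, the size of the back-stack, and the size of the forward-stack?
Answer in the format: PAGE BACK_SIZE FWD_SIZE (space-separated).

After 1 (visit(B)): cur=B back=1 fwd=0
After 2 (visit(O)): cur=O back=2 fwd=0
After 3 (visit(C)): cur=C back=3 fwd=0
After 4 (back): cur=O back=2 fwd=1
After 5 (back): cur=B back=1 fwd=2
After 6 (back): cur=HOME back=0 fwd=3
After 7 (forward): cur=B back=1 fwd=2
After 8 (back): cur=HOME back=0 fwd=3
After 9 (visit(T)): cur=T back=1 fwd=0
After 10 (back): cur=HOME back=0 fwd=1
After 11 (visit(V)): cur=V back=1 fwd=0

V 1 0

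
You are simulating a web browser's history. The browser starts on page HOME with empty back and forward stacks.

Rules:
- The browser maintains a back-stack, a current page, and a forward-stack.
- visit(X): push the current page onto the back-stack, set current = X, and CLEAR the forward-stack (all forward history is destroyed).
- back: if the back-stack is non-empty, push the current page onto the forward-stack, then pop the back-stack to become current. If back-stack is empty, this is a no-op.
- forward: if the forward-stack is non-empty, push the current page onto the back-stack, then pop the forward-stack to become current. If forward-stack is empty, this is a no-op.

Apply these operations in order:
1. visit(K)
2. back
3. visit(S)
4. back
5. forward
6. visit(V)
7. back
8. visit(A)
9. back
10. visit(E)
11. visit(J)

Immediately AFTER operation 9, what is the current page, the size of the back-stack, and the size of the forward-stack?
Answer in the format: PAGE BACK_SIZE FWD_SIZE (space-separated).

After 1 (visit(K)): cur=K back=1 fwd=0
After 2 (back): cur=HOME back=0 fwd=1
After 3 (visit(S)): cur=S back=1 fwd=0
After 4 (back): cur=HOME back=0 fwd=1
After 5 (forward): cur=S back=1 fwd=0
After 6 (visit(V)): cur=V back=2 fwd=0
After 7 (back): cur=S back=1 fwd=1
After 8 (visit(A)): cur=A back=2 fwd=0
After 9 (back): cur=S back=1 fwd=1

S 1 1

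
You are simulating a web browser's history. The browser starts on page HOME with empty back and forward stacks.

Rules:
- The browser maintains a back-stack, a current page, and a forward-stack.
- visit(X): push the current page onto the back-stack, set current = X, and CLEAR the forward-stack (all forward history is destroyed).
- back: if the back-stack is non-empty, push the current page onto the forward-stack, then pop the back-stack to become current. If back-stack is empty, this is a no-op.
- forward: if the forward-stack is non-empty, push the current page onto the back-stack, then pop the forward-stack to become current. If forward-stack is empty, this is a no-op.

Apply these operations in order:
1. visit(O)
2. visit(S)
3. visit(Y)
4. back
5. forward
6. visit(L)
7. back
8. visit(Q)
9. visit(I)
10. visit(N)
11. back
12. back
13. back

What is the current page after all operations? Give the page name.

Answer: Y

Derivation:
After 1 (visit(O)): cur=O back=1 fwd=0
After 2 (visit(S)): cur=S back=2 fwd=0
After 3 (visit(Y)): cur=Y back=3 fwd=0
After 4 (back): cur=S back=2 fwd=1
After 5 (forward): cur=Y back=3 fwd=0
After 6 (visit(L)): cur=L back=4 fwd=0
After 7 (back): cur=Y back=3 fwd=1
After 8 (visit(Q)): cur=Q back=4 fwd=0
After 9 (visit(I)): cur=I back=5 fwd=0
After 10 (visit(N)): cur=N back=6 fwd=0
After 11 (back): cur=I back=5 fwd=1
After 12 (back): cur=Q back=4 fwd=2
After 13 (back): cur=Y back=3 fwd=3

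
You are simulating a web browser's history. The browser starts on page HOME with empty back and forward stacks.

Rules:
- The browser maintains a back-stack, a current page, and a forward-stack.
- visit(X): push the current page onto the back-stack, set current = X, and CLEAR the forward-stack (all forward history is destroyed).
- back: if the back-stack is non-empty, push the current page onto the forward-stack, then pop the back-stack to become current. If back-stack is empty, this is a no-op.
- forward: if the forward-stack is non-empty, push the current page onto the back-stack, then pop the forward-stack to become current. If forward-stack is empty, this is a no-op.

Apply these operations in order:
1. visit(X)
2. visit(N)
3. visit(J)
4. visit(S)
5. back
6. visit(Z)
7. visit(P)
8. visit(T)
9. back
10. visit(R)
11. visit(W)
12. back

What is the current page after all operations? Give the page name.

Answer: R

Derivation:
After 1 (visit(X)): cur=X back=1 fwd=0
After 2 (visit(N)): cur=N back=2 fwd=0
After 3 (visit(J)): cur=J back=3 fwd=0
After 4 (visit(S)): cur=S back=4 fwd=0
After 5 (back): cur=J back=3 fwd=1
After 6 (visit(Z)): cur=Z back=4 fwd=0
After 7 (visit(P)): cur=P back=5 fwd=0
After 8 (visit(T)): cur=T back=6 fwd=0
After 9 (back): cur=P back=5 fwd=1
After 10 (visit(R)): cur=R back=6 fwd=0
After 11 (visit(W)): cur=W back=7 fwd=0
After 12 (back): cur=R back=6 fwd=1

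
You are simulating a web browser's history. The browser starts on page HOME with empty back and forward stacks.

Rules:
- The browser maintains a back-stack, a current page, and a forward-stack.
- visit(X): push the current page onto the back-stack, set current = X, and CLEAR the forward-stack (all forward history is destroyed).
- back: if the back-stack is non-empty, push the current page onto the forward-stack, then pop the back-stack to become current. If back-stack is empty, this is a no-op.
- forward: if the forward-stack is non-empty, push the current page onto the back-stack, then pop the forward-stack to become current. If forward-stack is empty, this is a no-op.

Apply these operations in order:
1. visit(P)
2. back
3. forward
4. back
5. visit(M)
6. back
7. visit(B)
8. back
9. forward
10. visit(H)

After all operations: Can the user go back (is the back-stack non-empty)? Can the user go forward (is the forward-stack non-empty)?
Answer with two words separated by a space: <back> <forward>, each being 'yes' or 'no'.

Answer: yes no

Derivation:
After 1 (visit(P)): cur=P back=1 fwd=0
After 2 (back): cur=HOME back=0 fwd=1
After 3 (forward): cur=P back=1 fwd=0
After 4 (back): cur=HOME back=0 fwd=1
After 5 (visit(M)): cur=M back=1 fwd=0
After 6 (back): cur=HOME back=0 fwd=1
After 7 (visit(B)): cur=B back=1 fwd=0
After 8 (back): cur=HOME back=0 fwd=1
After 9 (forward): cur=B back=1 fwd=0
After 10 (visit(H)): cur=H back=2 fwd=0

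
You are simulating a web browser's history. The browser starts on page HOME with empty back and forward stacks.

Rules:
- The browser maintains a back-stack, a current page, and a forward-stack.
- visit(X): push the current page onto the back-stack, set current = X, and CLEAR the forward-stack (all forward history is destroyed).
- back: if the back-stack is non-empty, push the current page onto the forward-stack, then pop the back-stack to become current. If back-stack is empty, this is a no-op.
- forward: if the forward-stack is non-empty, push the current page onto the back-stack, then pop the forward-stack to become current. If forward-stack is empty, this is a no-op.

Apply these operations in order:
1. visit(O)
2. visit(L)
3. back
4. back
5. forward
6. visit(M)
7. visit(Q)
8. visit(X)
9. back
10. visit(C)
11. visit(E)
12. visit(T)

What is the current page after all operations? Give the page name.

After 1 (visit(O)): cur=O back=1 fwd=0
After 2 (visit(L)): cur=L back=2 fwd=0
After 3 (back): cur=O back=1 fwd=1
After 4 (back): cur=HOME back=0 fwd=2
After 5 (forward): cur=O back=1 fwd=1
After 6 (visit(M)): cur=M back=2 fwd=0
After 7 (visit(Q)): cur=Q back=3 fwd=0
After 8 (visit(X)): cur=X back=4 fwd=0
After 9 (back): cur=Q back=3 fwd=1
After 10 (visit(C)): cur=C back=4 fwd=0
After 11 (visit(E)): cur=E back=5 fwd=0
After 12 (visit(T)): cur=T back=6 fwd=0

Answer: T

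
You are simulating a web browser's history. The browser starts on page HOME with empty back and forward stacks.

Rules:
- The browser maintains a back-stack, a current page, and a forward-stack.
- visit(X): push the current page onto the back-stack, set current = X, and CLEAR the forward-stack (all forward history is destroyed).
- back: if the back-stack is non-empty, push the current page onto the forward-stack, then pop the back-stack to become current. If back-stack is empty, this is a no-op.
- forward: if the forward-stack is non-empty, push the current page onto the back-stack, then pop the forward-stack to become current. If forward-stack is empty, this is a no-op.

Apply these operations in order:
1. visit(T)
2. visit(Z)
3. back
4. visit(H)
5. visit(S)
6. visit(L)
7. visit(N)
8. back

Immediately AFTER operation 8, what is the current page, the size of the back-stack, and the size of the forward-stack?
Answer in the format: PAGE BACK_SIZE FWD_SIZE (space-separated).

After 1 (visit(T)): cur=T back=1 fwd=0
After 2 (visit(Z)): cur=Z back=2 fwd=0
After 3 (back): cur=T back=1 fwd=1
After 4 (visit(H)): cur=H back=2 fwd=0
After 5 (visit(S)): cur=S back=3 fwd=0
After 6 (visit(L)): cur=L back=4 fwd=0
After 7 (visit(N)): cur=N back=5 fwd=0
After 8 (back): cur=L back=4 fwd=1

L 4 1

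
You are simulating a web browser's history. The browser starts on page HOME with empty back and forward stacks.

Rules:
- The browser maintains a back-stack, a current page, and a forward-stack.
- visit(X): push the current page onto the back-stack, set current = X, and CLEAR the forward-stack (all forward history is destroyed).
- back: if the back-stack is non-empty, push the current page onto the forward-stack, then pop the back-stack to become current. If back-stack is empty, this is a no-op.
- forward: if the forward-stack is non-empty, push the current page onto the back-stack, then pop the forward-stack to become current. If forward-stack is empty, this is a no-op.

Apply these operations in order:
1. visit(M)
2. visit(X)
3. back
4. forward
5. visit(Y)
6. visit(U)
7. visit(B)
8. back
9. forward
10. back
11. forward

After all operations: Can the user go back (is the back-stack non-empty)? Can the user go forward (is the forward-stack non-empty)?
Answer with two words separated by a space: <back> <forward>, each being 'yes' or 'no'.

Answer: yes no

Derivation:
After 1 (visit(M)): cur=M back=1 fwd=0
After 2 (visit(X)): cur=X back=2 fwd=0
After 3 (back): cur=M back=1 fwd=1
After 4 (forward): cur=X back=2 fwd=0
After 5 (visit(Y)): cur=Y back=3 fwd=0
After 6 (visit(U)): cur=U back=4 fwd=0
After 7 (visit(B)): cur=B back=5 fwd=0
After 8 (back): cur=U back=4 fwd=1
After 9 (forward): cur=B back=5 fwd=0
After 10 (back): cur=U back=4 fwd=1
After 11 (forward): cur=B back=5 fwd=0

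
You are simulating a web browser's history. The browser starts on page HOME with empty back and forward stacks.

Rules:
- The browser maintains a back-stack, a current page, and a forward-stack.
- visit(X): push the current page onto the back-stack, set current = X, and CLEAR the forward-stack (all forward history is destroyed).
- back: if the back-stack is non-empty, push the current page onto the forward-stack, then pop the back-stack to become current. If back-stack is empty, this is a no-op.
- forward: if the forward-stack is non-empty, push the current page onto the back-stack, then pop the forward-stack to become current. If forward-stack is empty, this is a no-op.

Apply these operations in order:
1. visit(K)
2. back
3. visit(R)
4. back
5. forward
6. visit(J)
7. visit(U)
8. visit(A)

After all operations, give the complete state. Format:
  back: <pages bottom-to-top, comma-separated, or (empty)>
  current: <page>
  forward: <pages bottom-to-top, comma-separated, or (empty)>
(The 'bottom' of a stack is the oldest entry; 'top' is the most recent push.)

After 1 (visit(K)): cur=K back=1 fwd=0
After 2 (back): cur=HOME back=0 fwd=1
After 3 (visit(R)): cur=R back=1 fwd=0
After 4 (back): cur=HOME back=0 fwd=1
After 5 (forward): cur=R back=1 fwd=0
After 6 (visit(J)): cur=J back=2 fwd=0
After 7 (visit(U)): cur=U back=3 fwd=0
After 8 (visit(A)): cur=A back=4 fwd=0

Answer: back: HOME,R,J,U
current: A
forward: (empty)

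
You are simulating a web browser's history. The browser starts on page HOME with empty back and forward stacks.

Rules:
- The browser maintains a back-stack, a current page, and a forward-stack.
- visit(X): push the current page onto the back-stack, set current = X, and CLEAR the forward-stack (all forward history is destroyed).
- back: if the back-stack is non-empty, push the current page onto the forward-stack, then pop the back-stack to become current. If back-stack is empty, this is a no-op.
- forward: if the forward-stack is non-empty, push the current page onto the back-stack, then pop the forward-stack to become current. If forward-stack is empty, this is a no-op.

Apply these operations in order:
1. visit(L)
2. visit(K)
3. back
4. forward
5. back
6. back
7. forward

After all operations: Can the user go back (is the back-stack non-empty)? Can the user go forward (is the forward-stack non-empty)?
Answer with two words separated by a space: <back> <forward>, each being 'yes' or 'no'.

Answer: yes yes

Derivation:
After 1 (visit(L)): cur=L back=1 fwd=0
After 2 (visit(K)): cur=K back=2 fwd=0
After 3 (back): cur=L back=1 fwd=1
After 4 (forward): cur=K back=2 fwd=0
After 5 (back): cur=L back=1 fwd=1
After 6 (back): cur=HOME back=0 fwd=2
After 7 (forward): cur=L back=1 fwd=1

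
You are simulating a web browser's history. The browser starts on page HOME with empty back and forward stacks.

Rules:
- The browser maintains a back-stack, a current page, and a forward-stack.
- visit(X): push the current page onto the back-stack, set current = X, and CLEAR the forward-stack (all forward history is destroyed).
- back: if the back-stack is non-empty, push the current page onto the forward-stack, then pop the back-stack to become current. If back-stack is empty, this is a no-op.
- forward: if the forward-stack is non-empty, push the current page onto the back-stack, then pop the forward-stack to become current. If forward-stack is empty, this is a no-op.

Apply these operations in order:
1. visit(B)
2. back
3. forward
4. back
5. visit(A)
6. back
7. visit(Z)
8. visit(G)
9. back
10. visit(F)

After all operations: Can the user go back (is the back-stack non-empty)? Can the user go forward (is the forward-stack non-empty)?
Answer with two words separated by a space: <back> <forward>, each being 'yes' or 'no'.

After 1 (visit(B)): cur=B back=1 fwd=0
After 2 (back): cur=HOME back=0 fwd=1
After 3 (forward): cur=B back=1 fwd=0
After 4 (back): cur=HOME back=0 fwd=1
After 5 (visit(A)): cur=A back=1 fwd=0
After 6 (back): cur=HOME back=0 fwd=1
After 7 (visit(Z)): cur=Z back=1 fwd=0
After 8 (visit(G)): cur=G back=2 fwd=0
After 9 (back): cur=Z back=1 fwd=1
After 10 (visit(F)): cur=F back=2 fwd=0

Answer: yes no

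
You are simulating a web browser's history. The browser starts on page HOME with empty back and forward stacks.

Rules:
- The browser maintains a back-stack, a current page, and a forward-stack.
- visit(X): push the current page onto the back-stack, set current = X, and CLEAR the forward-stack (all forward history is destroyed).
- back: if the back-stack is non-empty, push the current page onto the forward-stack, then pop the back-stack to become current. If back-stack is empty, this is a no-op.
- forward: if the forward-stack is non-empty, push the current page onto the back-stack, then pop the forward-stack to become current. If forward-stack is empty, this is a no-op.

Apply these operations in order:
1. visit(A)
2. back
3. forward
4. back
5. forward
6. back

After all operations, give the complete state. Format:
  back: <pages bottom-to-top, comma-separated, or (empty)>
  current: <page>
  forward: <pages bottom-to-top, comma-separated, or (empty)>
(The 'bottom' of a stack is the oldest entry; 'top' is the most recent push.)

After 1 (visit(A)): cur=A back=1 fwd=0
After 2 (back): cur=HOME back=0 fwd=1
After 3 (forward): cur=A back=1 fwd=0
After 4 (back): cur=HOME back=0 fwd=1
After 5 (forward): cur=A back=1 fwd=0
After 6 (back): cur=HOME back=0 fwd=1

Answer: back: (empty)
current: HOME
forward: A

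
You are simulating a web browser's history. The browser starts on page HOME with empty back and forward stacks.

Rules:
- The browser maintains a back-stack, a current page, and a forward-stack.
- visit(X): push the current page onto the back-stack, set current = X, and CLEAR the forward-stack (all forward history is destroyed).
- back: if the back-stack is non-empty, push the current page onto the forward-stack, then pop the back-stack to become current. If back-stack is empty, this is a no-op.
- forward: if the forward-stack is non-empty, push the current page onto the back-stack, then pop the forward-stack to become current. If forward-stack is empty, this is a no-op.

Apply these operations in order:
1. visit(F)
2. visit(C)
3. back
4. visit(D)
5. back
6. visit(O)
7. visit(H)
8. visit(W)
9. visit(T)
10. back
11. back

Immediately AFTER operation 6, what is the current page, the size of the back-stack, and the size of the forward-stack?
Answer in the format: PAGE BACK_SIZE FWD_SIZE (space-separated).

After 1 (visit(F)): cur=F back=1 fwd=0
After 2 (visit(C)): cur=C back=2 fwd=0
After 3 (back): cur=F back=1 fwd=1
After 4 (visit(D)): cur=D back=2 fwd=0
After 5 (back): cur=F back=1 fwd=1
After 6 (visit(O)): cur=O back=2 fwd=0

O 2 0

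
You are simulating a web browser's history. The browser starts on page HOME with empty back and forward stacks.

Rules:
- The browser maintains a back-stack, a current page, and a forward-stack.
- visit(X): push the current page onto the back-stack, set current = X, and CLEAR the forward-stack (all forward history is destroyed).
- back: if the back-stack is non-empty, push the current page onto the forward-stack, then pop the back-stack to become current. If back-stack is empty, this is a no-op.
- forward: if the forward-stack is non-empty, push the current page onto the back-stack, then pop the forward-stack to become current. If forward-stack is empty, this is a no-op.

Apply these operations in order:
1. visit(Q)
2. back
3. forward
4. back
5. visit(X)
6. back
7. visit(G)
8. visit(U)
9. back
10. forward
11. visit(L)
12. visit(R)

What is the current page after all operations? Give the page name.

After 1 (visit(Q)): cur=Q back=1 fwd=0
After 2 (back): cur=HOME back=0 fwd=1
After 3 (forward): cur=Q back=1 fwd=0
After 4 (back): cur=HOME back=0 fwd=1
After 5 (visit(X)): cur=X back=1 fwd=0
After 6 (back): cur=HOME back=0 fwd=1
After 7 (visit(G)): cur=G back=1 fwd=0
After 8 (visit(U)): cur=U back=2 fwd=0
After 9 (back): cur=G back=1 fwd=1
After 10 (forward): cur=U back=2 fwd=0
After 11 (visit(L)): cur=L back=3 fwd=0
After 12 (visit(R)): cur=R back=4 fwd=0

Answer: R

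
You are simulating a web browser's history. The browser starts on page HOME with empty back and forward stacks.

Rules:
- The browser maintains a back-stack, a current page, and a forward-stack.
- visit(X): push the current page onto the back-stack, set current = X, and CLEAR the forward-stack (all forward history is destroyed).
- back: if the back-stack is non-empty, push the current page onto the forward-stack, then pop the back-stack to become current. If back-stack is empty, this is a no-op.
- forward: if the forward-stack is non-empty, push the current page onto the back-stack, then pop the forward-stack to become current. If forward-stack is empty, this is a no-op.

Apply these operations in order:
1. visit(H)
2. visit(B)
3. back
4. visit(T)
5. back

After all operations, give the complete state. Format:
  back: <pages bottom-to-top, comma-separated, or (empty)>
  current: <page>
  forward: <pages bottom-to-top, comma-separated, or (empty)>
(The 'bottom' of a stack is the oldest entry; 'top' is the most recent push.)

After 1 (visit(H)): cur=H back=1 fwd=0
After 2 (visit(B)): cur=B back=2 fwd=0
After 3 (back): cur=H back=1 fwd=1
After 4 (visit(T)): cur=T back=2 fwd=0
After 5 (back): cur=H back=1 fwd=1

Answer: back: HOME
current: H
forward: T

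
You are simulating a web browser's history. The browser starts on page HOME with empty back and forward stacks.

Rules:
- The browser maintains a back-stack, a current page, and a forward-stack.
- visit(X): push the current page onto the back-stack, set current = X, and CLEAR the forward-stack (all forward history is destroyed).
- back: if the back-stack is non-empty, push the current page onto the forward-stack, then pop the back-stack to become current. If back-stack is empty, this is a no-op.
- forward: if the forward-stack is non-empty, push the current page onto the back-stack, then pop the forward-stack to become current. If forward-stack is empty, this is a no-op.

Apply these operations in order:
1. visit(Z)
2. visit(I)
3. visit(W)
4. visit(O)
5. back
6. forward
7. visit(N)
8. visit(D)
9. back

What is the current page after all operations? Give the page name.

Answer: N

Derivation:
After 1 (visit(Z)): cur=Z back=1 fwd=0
After 2 (visit(I)): cur=I back=2 fwd=0
After 3 (visit(W)): cur=W back=3 fwd=0
After 4 (visit(O)): cur=O back=4 fwd=0
After 5 (back): cur=W back=3 fwd=1
After 6 (forward): cur=O back=4 fwd=0
After 7 (visit(N)): cur=N back=5 fwd=0
After 8 (visit(D)): cur=D back=6 fwd=0
After 9 (back): cur=N back=5 fwd=1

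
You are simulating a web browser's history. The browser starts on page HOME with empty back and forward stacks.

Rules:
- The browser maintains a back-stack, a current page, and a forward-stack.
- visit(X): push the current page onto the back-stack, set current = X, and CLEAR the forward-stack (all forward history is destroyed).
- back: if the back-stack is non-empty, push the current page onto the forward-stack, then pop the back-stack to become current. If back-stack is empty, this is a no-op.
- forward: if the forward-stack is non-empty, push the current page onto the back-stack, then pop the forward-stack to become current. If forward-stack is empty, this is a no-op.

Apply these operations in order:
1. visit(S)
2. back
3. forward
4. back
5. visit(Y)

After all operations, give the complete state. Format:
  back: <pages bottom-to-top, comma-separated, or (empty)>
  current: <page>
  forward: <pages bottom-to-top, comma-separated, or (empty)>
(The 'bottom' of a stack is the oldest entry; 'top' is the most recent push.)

Answer: back: HOME
current: Y
forward: (empty)

Derivation:
After 1 (visit(S)): cur=S back=1 fwd=0
After 2 (back): cur=HOME back=0 fwd=1
After 3 (forward): cur=S back=1 fwd=0
After 4 (back): cur=HOME back=0 fwd=1
After 5 (visit(Y)): cur=Y back=1 fwd=0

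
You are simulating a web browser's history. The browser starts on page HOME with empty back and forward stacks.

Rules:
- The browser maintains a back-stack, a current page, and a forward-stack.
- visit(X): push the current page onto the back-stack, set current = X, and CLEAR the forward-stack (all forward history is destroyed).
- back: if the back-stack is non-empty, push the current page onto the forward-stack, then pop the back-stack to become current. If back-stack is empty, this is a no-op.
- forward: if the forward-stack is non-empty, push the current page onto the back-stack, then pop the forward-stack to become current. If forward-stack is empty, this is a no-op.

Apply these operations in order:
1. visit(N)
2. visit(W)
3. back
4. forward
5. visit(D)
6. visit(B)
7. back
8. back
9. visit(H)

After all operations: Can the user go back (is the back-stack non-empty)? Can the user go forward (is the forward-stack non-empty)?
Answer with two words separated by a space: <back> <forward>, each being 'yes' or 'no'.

After 1 (visit(N)): cur=N back=1 fwd=0
After 2 (visit(W)): cur=W back=2 fwd=0
After 3 (back): cur=N back=1 fwd=1
After 4 (forward): cur=W back=2 fwd=0
After 5 (visit(D)): cur=D back=3 fwd=0
After 6 (visit(B)): cur=B back=4 fwd=0
After 7 (back): cur=D back=3 fwd=1
After 8 (back): cur=W back=2 fwd=2
After 9 (visit(H)): cur=H back=3 fwd=0

Answer: yes no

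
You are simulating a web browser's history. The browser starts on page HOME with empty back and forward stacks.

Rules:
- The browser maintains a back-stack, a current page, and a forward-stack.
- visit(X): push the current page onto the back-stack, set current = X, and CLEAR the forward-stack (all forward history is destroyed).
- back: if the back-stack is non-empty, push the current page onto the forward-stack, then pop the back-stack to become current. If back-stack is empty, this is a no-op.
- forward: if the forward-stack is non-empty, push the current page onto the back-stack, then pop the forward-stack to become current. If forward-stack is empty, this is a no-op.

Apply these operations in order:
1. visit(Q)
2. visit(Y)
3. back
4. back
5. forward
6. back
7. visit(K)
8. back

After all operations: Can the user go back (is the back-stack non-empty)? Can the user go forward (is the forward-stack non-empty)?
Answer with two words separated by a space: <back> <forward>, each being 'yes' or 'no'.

Answer: no yes

Derivation:
After 1 (visit(Q)): cur=Q back=1 fwd=0
After 2 (visit(Y)): cur=Y back=2 fwd=0
After 3 (back): cur=Q back=1 fwd=1
After 4 (back): cur=HOME back=0 fwd=2
After 5 (forward): cur=Q back=1 fwd=1
After 6 (back): cur=HOME back=0 fwd=2
After 7 (visit(K)): cur=K back=1 fwd=0
After 8 (back): cur=HOME back=0 fwd=1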